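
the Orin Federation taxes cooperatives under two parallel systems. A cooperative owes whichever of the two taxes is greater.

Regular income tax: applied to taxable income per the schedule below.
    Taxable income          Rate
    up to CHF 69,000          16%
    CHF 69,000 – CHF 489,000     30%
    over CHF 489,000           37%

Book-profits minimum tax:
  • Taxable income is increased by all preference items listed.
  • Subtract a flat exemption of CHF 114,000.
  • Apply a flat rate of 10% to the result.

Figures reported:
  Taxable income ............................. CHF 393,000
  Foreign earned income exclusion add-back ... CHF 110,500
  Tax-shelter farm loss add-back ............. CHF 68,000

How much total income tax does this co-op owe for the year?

Book-profits minimum tax:
  Adjusted income: CHF 393,000 + CHF 110,500 + CHF 68,000 = CHF 571,500
  Less exemption CHF 114,000 → base CHF 457,500
  CHF 457,500 × 10% = CHF 45,750

Regular income tax:
  CHF 69,000 × 16% = CHF 11,040
  CHF 324,000 × 30% = CHF 97,200
  → CHF 108,240

CHF 108,240 > CHF 45,750, so the regular income tax governs.

CHF 108,240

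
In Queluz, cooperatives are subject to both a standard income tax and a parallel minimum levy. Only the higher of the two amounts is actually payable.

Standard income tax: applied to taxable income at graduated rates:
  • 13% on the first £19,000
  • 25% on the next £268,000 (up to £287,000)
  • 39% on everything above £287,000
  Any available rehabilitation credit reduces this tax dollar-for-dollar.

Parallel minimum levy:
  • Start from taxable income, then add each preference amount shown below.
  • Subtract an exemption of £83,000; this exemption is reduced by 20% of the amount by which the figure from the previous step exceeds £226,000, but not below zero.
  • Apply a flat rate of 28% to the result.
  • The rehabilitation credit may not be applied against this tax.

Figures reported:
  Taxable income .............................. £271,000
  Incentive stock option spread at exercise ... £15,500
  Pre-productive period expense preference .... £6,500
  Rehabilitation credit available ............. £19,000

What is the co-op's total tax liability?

Parallel minimum levy:
  Adjusted income: £271,000 + £15,500 + £6,500 = £293,000
  Exemption: £83,000 − 20% × (£293,000 − £226,000) = £83,000 − £13,400 = £69,600
  Base: £293,000 − £69,600 = £223,400
  £223,400 × 28% = £62,552

Standard income tax:
  £19,000 × 13% = £2,470
  £252,000 × 25% = £63,000
  → £65,470
  Less rehabilitation credit £19,000 → £46,470

£62,552 > £46,470, so the parallel minimum levy is the binding amount.

£62,552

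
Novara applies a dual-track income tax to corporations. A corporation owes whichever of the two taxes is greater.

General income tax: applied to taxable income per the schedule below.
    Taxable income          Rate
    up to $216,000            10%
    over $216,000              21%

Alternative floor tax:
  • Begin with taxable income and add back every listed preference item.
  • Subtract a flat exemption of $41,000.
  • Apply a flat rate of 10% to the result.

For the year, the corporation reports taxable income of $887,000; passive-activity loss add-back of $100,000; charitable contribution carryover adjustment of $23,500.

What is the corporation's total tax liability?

Alternative floor tax:
  Adjusted income: $887,000 + $100,000 + $23,500 = $1,010,500
  Less exemption $41,000 → base $969,500
  $969,500 × 10% = $96,950

General income tax:
  $216,000 × 10% = $21,600
  $671,000 × 21% = $140,910
  → $162,510

$162,510 > $96,950, so the general income tax governs.

$162,510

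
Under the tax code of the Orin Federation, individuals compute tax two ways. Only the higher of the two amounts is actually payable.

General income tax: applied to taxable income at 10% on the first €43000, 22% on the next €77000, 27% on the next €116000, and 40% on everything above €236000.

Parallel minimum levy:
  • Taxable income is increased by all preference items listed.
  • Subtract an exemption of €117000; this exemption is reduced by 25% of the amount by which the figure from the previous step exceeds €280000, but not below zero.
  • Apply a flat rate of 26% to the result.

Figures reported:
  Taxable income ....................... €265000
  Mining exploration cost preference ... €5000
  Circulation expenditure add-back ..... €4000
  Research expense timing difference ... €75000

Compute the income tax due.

General income tax:
  €43000 × 10% = €4300
  €77000 × 22% = €16940
  €116000 × 27% = €31320
  €29000 × 40% = €11600
  → €64160

Parallel minimum levy:
  Adjusted income: €265000 + €5000 + €4000 + €75000 = €349000
  Exemption: €117000 − 25% × (€349000 − €280000) = €117000 − €17250 = €99750
  Base: €349000 − €99750 = €249250
  €249250 × 26% = €64805

€64805 > €64160, so the parallel minimum levy is the binding amount.

€64805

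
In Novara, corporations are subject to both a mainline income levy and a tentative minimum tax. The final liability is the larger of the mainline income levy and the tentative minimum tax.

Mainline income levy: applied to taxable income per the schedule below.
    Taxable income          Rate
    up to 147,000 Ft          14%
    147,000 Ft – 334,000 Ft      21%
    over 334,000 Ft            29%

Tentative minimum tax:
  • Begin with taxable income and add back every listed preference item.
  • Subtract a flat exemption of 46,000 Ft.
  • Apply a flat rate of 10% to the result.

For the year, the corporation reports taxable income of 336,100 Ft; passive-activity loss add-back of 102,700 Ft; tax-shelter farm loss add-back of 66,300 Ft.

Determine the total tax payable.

60,459 Ft

Mainline income levy:
  147,000 Ft × 14% = 20,580 Ft
  187,000 Ft × 21% = 39,270 Ft
  2,100 Ft × 29% = 609 Ft
  → 60,459 Ft

Tentative minimum tax:
  Adjusted income: 336,100 Ft + 102,700 Ft + 66,300 Ft = 505,100 Ft
  Less exemption 46,000 Ft → base 459,100 Ft
  459,100 Ft × 10% = 45,910 Ft

60,459 Ft > 45,910 Ft, so the mainline income levy governs.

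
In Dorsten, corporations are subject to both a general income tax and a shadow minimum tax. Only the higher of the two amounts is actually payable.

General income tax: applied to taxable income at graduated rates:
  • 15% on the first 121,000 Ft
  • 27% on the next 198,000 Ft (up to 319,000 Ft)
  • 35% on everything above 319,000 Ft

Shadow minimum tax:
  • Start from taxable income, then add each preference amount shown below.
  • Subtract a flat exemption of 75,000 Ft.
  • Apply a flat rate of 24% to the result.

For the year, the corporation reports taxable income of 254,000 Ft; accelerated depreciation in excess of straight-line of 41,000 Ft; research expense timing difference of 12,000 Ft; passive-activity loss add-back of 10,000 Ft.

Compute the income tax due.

Shadow minimum tax:
  Adjusted income: 254,000 Ft + 41,000 Ft + 12,000 Ft + 10,000 Ft = 317,000 Ft
  Less exemption 75,000 Ft → base 242,000 Ft
  242,000 Ft × 24% = 58,080 Ft

General income tax:
  121,000 Ft × 15% = 18,150 Ft
  133,000 Ft × 27% = 35,910 Ft
  → 54,060 Ft

58,080 Ft > 54,060 Ft, so the shadow minimum tax is the binding amount.

58,080 Ft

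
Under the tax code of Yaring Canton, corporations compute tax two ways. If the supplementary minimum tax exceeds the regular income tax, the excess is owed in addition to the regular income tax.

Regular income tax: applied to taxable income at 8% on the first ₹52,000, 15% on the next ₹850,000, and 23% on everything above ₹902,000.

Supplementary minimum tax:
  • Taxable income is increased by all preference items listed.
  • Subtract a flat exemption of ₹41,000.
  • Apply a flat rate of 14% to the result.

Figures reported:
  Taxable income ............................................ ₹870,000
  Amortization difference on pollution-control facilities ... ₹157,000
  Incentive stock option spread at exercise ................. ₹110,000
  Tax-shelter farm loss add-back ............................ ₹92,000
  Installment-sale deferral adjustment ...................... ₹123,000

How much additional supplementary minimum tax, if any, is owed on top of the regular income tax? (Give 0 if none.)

Regular income tax:
  ₹52,000 × 8% = ₹4,160
  ₹818,000 × 15% = ₹122,700
  → ₹126,860

Supplementary minimum tax:
  Adjusted income: ₹870,000 + ₹157,000 + ₹110,000 + ₹92,000 + ₹123,000 = ₹1,352,000
  Less exemption ₹41,000 → base ₹1,311,000
  ₹1,311,000 × 14% = ₹183,540

Excess of supplementary minimum tax over regular income tax: ₹183,540 − ₹126,860 = ₹56,680.

₹56,680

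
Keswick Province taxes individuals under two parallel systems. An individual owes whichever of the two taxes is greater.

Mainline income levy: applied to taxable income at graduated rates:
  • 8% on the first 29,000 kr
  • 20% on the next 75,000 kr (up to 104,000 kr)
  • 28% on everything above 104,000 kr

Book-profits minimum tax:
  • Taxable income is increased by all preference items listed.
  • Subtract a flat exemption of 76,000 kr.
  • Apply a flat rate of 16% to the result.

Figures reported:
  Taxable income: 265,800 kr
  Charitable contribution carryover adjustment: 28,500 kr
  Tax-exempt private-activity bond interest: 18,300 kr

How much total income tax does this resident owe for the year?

62,624 kr

Book-profits minimum tax:
  Adjusted income: 265,800 kr + 28,500 kr + 18,300 kr = 312,600 kr
  Less exemption 76,000 kr → base 236,600 kr
  236,600 kr × 16% = 37,856 kr

Mainline income levy:
  29,000 kr × 8% = 2,320 kr
  75,000 kr × 20% = 15,000 kr
  161,800 kr × 28% = 45,304 kr
  → 62,624 kr

62,624 kr > 37,856 kr, so the mainline income levy governs.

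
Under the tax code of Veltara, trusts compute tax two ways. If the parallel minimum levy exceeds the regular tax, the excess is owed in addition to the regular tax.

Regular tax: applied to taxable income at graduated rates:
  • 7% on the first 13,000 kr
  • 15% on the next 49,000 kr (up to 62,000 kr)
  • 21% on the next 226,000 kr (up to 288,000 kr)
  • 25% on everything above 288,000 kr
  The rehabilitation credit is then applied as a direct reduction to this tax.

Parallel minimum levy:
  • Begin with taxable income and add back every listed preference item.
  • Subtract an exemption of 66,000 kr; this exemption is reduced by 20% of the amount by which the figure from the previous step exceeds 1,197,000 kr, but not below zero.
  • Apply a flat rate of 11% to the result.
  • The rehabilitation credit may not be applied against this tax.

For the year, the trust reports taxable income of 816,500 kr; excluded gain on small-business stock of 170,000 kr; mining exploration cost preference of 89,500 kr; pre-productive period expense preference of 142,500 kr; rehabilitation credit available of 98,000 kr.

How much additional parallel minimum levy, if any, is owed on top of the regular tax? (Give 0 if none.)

37,403 kr

Regular tax:
  13,000 kr × 7% = 910 kr
  49,000 kr × 15% = 7,350 kr
  226,000 kr × 21% = 47,460 kr
  528,500 kr × 25% = 132,125 kr
  → 187,845 kr
  Less rehabilitation credit 98,000 kr → 89,845 kr

Parallel minimum levy:
  Adjusted income: 816,500 kr + 170,000 kr + 89,500 kr + 142,500 kr = 1,218,500 kr
  Exemption: 66,000 kr − 20% × (1,218,500 kr − 1,197,000 kr) = 66,000 kr − 4,300 kr = 61,700 kr
  Base: 1,218,500 kr − 61,700 kr = 1,156,800 kr
  1,156,800 kr × 11% = 127,248 kr

Excess of parallel minimum levy over regular tax: 127,248 kr − 89,845 kr = 37,403 kr.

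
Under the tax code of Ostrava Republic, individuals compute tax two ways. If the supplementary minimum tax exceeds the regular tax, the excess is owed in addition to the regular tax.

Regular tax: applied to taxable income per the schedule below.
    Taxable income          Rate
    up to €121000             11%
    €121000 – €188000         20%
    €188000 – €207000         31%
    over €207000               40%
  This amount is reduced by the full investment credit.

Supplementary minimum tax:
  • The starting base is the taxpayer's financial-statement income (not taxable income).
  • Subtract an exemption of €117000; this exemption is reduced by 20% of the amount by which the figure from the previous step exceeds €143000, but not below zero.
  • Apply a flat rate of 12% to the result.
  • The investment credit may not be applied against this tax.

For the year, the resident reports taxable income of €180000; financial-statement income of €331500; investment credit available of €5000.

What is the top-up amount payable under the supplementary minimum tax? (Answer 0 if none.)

Supplementary minimum tax:
  Base (financial-statement income): €331500
  Exemption: €117000 − 20% × (€331500 − €143000) = €117000 − €37700 = €79300
  Base: €331500 − €79300 = €252200
  €252200 × 12% = €30264

Regular tax:
  €121000 × 11% = €13310
  €59000 × 20% = €11800
  → €25110
  Less investment credit €5000 → €20110

Excess of supplementary minimum tax over regular tax: €30264 − €20110 = €10154.

€10154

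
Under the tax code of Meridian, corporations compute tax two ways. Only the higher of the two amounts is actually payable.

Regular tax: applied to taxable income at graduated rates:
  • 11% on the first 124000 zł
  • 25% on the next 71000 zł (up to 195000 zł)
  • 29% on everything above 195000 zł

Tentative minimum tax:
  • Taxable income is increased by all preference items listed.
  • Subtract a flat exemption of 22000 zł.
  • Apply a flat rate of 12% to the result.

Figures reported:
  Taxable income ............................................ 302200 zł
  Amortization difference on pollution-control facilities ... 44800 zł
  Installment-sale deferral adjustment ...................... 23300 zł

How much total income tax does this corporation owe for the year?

Regular tax:
  124000 zł × 11% = 13640 zł
  71000 zł × 25% = 17750 zł
  107200 zł × 29% = 31088 zł
  → 62478 zł

Tentative minimum tax:
  Adjusted income: 302200 zł + 44800 zł + 23300 zł = 370300 zł
  Less exemption 22000 zł → base 348300 zł
  348300 zł × 12% = 41796 zł

62478 zł > 41796 zł, so the regular tax governs.

62478 zł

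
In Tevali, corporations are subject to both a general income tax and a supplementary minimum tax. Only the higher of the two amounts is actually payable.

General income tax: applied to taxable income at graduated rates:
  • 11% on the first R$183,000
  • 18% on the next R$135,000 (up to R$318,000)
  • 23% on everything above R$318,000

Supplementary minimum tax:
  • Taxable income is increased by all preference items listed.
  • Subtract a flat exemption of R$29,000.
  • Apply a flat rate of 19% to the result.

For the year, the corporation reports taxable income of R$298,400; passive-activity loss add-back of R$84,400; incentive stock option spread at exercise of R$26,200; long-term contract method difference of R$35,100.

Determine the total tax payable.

R$78,869

General income tax:
  R$183,000 × 11% = R$20,130
  R$115,400 × 18% = R$20,772
  → R$40,902

Supplementary minimum tax:
  Adjusted income: R$298,400 + R$84,400 + R$26,200 + R$35,100 = R$444,100
  Less exemption R$29,000 → base R$415,100
  R$415,100 × 19% = R$78,869

R$78,869 > R$40,902, so the supplementary minimum tax is the binding amount.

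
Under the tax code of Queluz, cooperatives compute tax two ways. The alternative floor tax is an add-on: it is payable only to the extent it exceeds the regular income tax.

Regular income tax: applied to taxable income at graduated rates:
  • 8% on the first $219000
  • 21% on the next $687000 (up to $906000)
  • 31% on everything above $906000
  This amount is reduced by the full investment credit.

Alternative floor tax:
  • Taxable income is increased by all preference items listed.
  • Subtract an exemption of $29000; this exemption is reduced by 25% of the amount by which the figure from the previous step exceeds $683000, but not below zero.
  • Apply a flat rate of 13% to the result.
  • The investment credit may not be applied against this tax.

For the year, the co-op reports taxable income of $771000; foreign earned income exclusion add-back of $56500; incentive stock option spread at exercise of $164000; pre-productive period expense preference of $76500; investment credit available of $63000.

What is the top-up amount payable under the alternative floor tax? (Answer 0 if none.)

$68400

Alternative floor tax:
  Adjusted income: $771000 + $56500 + $164000 + $76500 = $1068000
  Exemption: 25% × ($1068000 − $683000) = $96250 ≥ $29000, so the exemption is fully phased out
  Base: $1068000 − $0 = $1068000
  $1068000 × 13% = $138840

Regular income tax:
  $219000 × 8% = $17520
  $552000 × 21% = $115920
  → $133440
  Less investment credit $63000 → $70440

Excess of alternative floor tax over regular income tax: $138840 − $70440 = $68400.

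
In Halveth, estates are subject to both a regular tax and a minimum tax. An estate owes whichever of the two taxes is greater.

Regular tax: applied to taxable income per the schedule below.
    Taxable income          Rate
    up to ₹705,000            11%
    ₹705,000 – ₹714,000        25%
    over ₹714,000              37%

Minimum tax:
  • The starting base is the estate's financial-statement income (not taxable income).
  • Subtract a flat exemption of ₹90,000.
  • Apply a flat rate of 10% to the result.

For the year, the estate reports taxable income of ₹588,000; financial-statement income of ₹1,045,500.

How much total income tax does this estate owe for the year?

Minimum tax:
  Base (financial-statement income): ₹1,045,500
  Less exemption ₹90,000 → base ₹955,500
  ₹955,500 × 10% = ₹95,550

Regular tax:
  ₹588,000 × 11% = ₹64,680

₹95,550 > ₹64,680, so the minimum tax is the binding amount.

₹95,550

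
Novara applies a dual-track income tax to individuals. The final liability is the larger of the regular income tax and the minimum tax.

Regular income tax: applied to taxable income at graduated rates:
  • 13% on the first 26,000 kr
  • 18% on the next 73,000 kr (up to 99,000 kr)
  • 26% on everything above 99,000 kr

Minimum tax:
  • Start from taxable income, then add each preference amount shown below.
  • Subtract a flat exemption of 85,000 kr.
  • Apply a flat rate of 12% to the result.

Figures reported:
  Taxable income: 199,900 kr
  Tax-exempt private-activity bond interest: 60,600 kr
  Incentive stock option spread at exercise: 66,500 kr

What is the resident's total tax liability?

42,754 kr

Regular income tax:
  26,000 kr × 13% = 3,380 kr
  73,000 kr × 18% = 13,140 kr
  100,900 kr × 26% = 26,234 kr
  → 42,754 kr

Minimum tax:
  Adjusted income: 199,900 kr + 60,600 kr + 66,500 kr = 327,000 kr
  Less exemption 85,000 kr → base 242,000 kr
  242,000 kr × 12% = 29,040 kr

42,754 kr > 29,040 kr, so the regular income tax governs.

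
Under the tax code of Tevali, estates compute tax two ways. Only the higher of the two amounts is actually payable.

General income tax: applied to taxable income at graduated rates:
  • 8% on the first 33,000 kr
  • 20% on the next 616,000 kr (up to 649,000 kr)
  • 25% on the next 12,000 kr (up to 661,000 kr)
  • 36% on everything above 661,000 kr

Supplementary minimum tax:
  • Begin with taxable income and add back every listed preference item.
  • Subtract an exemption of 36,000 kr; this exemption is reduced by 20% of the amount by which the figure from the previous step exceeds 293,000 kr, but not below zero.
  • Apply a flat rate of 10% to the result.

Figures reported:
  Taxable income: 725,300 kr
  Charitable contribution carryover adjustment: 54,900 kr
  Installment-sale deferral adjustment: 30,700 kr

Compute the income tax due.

Supplementary minimum tax:
  Adjusted income: 725,300 kr + 54,900 kr + 30,700 kr = 810,900 kr
  Exemption: 20% × (810,900 kr − 293,000 kr) = 103,580 kr ≥ 36,000 kr, so the exemption is fully phased out
  Base: 810,900 kr − 0 kr = 810,900 kr
  810,900 kr × 10% = 81,090 kr

General income tax:
  33,000 kr × 8% = 2,640 kr
  616,000 kr × 20% = 123,200 kr
  12,000 kr × 25% = 3,000 kr
  64,300 kr × 36% = 23,148 kr
  → 151,988 kr

151,988 kr > 81,090 kr, so the general income tax governs.

151,988 kr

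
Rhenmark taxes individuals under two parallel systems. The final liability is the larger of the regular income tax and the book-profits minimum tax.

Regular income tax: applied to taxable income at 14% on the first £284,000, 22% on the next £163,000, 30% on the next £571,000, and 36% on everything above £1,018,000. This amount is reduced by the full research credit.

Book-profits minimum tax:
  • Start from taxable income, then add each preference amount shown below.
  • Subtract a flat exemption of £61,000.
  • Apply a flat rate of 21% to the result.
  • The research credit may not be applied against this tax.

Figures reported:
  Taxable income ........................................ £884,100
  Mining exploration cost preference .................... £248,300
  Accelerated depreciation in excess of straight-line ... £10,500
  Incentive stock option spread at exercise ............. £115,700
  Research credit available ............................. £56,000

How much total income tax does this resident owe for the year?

Book-profits minimum tax:
  Adjusted income: £884,100 + £248,300 + £10,500 + £115,700 = £1,258,600
  Less exemption £61,000 → base £1,197,600
  £1,197,600 × 21% = £251,496

Regular income tax:
  £284,000 × 14% = £39,760
  £163,000 × 22% = £35,860
  £437,100 × 30% = £131,130
  → £206,750
  Less research credit £56,000 → £150,750

£251,496 > £150,750, so the book-profits minimum tax is the binding amount.

£251,496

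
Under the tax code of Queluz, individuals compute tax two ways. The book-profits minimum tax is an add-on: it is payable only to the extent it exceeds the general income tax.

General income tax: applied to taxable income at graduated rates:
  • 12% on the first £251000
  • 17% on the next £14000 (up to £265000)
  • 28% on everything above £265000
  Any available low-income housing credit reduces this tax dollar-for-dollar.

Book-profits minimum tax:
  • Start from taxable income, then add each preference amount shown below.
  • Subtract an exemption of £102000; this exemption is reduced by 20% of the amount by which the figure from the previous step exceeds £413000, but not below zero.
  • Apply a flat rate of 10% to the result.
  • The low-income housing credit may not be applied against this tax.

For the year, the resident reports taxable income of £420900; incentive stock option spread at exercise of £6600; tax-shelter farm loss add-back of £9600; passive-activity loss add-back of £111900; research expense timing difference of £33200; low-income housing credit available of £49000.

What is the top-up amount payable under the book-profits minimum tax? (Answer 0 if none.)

Book-profits minimum tax:
  Adjusted income: £420900 + £6600 + £9600 + £111900 + £33200 = £582200
  Exemption: £102000 − 20% × (£582200 − £413000) = £102000 − £33840 = £68160
  Base: £582200 − £68160 = £514040
  £514040 × 10% = £51404

General income tax:
  £251000 × 12% = £30120
  £14000 × 17% = £2380
  £155900 × 28% = £43652
  → £76152
  Less low-income housing credit £49000 → £27152

Excess of book-profits minimum tax over general income tax: £51404 − £27152 = £24252.

£24252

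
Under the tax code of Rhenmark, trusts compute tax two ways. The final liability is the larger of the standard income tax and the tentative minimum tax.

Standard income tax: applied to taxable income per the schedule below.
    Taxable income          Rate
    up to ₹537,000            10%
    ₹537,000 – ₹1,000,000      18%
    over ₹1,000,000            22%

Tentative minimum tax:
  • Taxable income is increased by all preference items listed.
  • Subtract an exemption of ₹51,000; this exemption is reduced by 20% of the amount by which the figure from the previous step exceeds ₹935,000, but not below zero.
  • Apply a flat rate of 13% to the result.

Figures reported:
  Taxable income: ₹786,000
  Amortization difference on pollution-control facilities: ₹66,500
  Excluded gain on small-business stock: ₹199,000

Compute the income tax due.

Standard income tax:
  ₹537,000 × 10% = ₹53,700
  ₹249,000 × 18% = ₹44,820
  → ₹98,520

Tentative minimum tax:
  Adjusted income: ₹786,000 + ₹66,500 + ₹199,000 = ₹1,051,500
  Exemption: ₹51,000 − 20% × (₹1,051,500 − ₹935,000) = ₹51,000 − ₹23,300 = ₹27,700
  Base: ₹1,051,500 − ₹27,700 = ₹1,023,800
  ₹1,023,800 × 13% = ₹133,094

₹133,094 > ₹98,520, so the tentative minimum tax is the binding amount.

₹133,094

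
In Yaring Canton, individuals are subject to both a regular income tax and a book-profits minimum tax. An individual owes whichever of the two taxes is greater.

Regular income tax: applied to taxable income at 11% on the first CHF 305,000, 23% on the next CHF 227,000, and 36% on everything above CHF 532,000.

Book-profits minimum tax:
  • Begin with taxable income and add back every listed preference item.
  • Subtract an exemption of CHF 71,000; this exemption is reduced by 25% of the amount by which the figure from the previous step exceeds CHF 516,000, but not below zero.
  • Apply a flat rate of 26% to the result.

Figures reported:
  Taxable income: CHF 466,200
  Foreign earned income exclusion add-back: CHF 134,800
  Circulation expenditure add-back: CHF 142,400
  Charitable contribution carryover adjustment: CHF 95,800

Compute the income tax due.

Book-profits minimum tax:
  Adjusted income: CHF 466,200 + CHF 134,800 + CHF 142,400 + CHF 95,800 = CHF 839,200
  Exemption: 25% × (CHF 839,200 − CHF 516,000) = CHF 80,800 ≥ CHF 71,000, so the exemption is fully phased out
  Base: CHF 839,200 − CHF 0 = CHF 839,200
  CHF 839,200 × 26% = CHF 218,192

Regular income tax:
  CHF 305,000 × 11% = CHF 33,550
  CHF 161,200 × 23% = CHF 37,076
  → CHF 70,626

CHF 218,192 > CHF 70,626, so the book-profits minimum tax is the binding amount.

CHF 218,192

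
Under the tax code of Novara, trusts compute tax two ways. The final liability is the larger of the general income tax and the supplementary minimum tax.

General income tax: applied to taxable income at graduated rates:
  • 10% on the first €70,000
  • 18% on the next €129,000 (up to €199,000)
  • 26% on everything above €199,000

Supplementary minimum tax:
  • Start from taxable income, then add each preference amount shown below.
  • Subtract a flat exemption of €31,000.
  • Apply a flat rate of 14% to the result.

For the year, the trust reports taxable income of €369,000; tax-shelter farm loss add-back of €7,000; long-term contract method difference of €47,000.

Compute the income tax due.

Supplementary minimum tax:
  Adjusted income: €369,000 + €7,000 + €47,000 = €423,000
  Less exemption €31,000 → base €392,000
  €392,000 × 14% = €54,880

General income tax:
  €70,000 × 10% = €7,000
  €129,000 × 18% = €23,220
  €170,000 × 26% = €44,200
  → €74,420

€74,420 > €54,880, so the general income tax governs.

€74,420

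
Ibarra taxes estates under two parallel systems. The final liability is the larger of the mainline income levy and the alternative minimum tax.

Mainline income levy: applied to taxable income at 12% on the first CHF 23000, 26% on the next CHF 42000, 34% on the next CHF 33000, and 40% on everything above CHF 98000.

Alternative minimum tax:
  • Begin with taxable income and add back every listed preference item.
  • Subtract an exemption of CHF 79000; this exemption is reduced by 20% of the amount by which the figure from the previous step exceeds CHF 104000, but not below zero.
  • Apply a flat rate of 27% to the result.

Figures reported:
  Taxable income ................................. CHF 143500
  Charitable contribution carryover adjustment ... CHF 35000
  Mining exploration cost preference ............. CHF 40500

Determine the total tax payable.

CHF 44010

Mainline income levy:
  CHF 23000 × 12% = CHF 2760
  CHF 42000 × 26% = CHF 10920
  CHF 33000 × 34% = CHF 11220
  CHF 45500 × 40% = CHF 18200
  → CHF 43100

Alternative minimum tax:
  Adjusted income: CHF 143500 + CHF 35000 + CHF 40500 = CHF 219000
  Exemption: CHF 79000 − 20% × (CHF 219000 − CHF 104000) = CHF 79000 − CHF 23000 = CHF 56000
  Base: CHF 219000 − CHF 56000 = CHF 163000
  CHF 163000 × 27% = CHF 44010

CHF 44010 > CHF 43100, so the alternative minimum tax is the binding amount.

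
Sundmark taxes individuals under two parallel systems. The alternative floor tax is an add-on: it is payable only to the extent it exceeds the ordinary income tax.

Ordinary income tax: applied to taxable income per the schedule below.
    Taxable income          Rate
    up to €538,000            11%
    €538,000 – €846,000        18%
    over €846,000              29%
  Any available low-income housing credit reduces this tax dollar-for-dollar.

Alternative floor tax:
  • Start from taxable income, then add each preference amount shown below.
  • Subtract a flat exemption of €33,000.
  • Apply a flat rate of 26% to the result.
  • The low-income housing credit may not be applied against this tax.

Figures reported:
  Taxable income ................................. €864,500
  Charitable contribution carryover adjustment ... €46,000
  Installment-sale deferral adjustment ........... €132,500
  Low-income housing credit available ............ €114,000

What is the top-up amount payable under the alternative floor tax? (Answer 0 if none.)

€256,615

Ordinary income tax:
  €538,000 × 11% = €59,180
  €308,000 × 18% = €55,440
  €18,500 × 29% = €5,365
  → €119,985
  Less low-income housing credit €114,000 → €5,985

Alternative floor tax:
  Adjusted income: €864,500 + €46,000 + €132,500 = €1,043,000
  Less exemption €33,000 → base €1,010,000
  €1,010,000 × 26% = €262,600

Excess of alternative floor tax over ordinary income tax: €262,600 − €5,985 = €256,615.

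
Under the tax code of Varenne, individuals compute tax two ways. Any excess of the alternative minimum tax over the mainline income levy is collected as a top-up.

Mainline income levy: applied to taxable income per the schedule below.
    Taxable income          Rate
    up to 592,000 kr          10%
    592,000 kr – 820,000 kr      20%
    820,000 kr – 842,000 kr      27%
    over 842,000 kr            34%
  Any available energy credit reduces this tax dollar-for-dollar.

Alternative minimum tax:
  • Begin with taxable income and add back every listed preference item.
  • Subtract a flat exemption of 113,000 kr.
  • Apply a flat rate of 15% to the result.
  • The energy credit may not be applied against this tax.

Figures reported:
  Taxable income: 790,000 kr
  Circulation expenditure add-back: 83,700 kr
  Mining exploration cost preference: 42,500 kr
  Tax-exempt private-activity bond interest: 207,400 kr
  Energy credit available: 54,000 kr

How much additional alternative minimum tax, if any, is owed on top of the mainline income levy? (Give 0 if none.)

106,790 kr

Mainline income levy:
  592,000 kr × 10% = 59,200 kr
  198,000 kr × 20% = 39,600 kr
  → 98,800 kr
  Less energy credit 54,000 kr → 44,800 kr

Alternative minimum tax:
  Adjusted income: 790,000 kr + 83,700 kr + 42,500 kr + 207,400 kr = 1,123,600 kr
  Less exemption 113,000 kr → base 1,010,600 kr
  1,010,600 kr × 15% = 151,590 kr

Excess of alternative minimum tax over mainline income levy: 151,590 kr − 44,800 kr = 106,790 kr.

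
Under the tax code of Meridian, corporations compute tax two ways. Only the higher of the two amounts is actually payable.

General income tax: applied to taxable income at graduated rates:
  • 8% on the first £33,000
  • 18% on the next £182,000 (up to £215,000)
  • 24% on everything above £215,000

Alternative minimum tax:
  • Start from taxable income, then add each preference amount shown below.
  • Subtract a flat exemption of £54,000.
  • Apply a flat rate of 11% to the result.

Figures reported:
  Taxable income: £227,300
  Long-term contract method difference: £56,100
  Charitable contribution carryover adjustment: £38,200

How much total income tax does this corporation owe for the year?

£38,352

General income tax:
  £33,000 × 8% = £2,640
  £182,000 × 18% = £32,760
  £12,300 × 24% = £2,952
  → £38,352

Alternative minimum tax:
  Adjusted income: £227,300 + £56,100 + £38,200 = £321,600
  Less exemption £54,000 → base £267,600
  £267,600 × 11% = £29,436

£38,352 > £29,436, so the general income tax governs.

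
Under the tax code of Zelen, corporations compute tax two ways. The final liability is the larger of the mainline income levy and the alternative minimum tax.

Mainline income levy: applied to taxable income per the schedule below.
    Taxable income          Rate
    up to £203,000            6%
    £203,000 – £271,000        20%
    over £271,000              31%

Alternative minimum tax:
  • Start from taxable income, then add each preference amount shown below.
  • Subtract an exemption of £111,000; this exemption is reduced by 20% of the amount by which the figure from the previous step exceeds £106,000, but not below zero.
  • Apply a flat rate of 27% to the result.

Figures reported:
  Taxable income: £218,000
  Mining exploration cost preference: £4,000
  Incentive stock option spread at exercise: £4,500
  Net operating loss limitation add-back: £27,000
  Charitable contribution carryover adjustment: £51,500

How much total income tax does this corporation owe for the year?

£63,126

Alternative minimum tax:
  Adjusted income: £218,000 + £4,000 + £4,500 + £27,000 + £51,500 = £305,000
  Exemption: £111,000 − 20% × (£305,000 − £106,000) = £111,000 − £39,800 = £71,200
  Base: £305,000 − £71,200 = £233,800
  £233,800 × 27% = £63,126

Mainline income levy:
  £203,000 × 6% = £12,180
  £15,000 × 20% = £3,000
  → £15,180

£63,126 > £15,180, so the alternative minimum tax is the binding amount.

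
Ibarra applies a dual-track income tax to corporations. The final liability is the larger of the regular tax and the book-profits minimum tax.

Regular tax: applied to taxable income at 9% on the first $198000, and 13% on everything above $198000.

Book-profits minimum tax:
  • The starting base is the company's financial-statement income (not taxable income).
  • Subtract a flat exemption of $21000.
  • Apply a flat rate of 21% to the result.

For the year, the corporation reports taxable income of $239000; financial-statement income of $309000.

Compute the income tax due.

Book-profits minimum tax:
  Base (financial-statement income): $309000
  Less exemption $21000 → base $288000
  $288000 × 21% = $60480

Regular tax:
  $198000 × 9% = $17820
  $41000 × 13% = $5330
  → $23150

$60480 > $23150, so the book-profits minimum tax is the binding amount.

$60480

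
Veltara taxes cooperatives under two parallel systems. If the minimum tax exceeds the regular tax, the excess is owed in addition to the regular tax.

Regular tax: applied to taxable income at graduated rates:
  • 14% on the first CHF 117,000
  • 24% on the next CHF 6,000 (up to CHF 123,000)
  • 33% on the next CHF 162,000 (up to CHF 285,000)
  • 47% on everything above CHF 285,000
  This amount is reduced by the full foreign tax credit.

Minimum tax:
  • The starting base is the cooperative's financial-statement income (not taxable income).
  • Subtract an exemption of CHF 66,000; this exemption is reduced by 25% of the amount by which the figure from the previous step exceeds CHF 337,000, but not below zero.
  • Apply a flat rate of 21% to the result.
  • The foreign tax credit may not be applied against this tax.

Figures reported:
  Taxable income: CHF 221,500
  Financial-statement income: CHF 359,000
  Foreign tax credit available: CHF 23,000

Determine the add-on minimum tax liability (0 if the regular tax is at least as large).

Regular tax:
  CHF 117,000 × 14% = CHF 16,380
  CHF 6,000 × 24% = CHF 1,440
  CHF 98,500 × 33% = CHF 32,505
  → CHF 50,325
  Less foreign tax credit CHF 23,000 → CHF 27,325

Minimum tax:
  Base (financial-statement income): CHF 359,000
  Exemption: CHF 66,000 − 25% × (CHF 359,000 − CHF 337,000) = CHF 66,000 − CHF 5,500 = CHF 60,500
  Base: CHF 359,000 − CHF 60,500 = CHF 298,500
  CHF 298,500 × 21% = CHF 62,685

Excess of minimum tax over regular tax: CHF 62,685 − CHF 27,325 = CHF 35,360.

CHF 35,360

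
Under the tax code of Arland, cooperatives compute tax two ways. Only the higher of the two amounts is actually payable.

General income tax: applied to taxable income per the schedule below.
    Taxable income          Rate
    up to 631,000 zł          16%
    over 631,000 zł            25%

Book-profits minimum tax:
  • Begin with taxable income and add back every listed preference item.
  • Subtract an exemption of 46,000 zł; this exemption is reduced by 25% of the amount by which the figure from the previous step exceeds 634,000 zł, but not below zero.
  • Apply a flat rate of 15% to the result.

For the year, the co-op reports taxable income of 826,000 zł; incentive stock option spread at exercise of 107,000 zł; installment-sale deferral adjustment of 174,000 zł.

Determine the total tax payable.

166,050 zł

General income tax:
  631,000 zł × 16% = 100,960 zł
  195,000 zł × 25% = 48,750 zł
  → 149,710 zł

Book-profits minimum tax:
  Adjusted income: 826,000 zł + 107,000 zł + 174,000 zł = 1,107,000 zł
  Exemption: 25% × (1,107,000 zł − 634,000 zł) = 118,250 zł ≥ 46,000 zł, so the exemption is fully phased out
  Base: 1,107,000 zł − 0 zł = 1,107,000 zł
  1,107,000 zł × 15% = 166,050 zł

166,050 zł > 149,710 zł, so the book-profits minimum tax is the binding amount.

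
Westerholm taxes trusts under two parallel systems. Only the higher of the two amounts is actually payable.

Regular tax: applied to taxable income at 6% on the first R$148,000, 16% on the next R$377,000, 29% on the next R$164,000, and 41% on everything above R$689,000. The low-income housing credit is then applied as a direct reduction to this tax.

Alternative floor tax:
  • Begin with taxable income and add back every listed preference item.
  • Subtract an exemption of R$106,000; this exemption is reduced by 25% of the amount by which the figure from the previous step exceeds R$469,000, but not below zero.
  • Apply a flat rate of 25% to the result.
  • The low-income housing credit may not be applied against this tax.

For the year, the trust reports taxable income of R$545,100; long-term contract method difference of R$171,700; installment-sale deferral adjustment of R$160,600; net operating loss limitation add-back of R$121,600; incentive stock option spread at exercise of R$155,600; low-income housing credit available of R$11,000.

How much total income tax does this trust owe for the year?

R$288,650

Regular tax:
  R$148,000 × 6% = R$8,880
  R$377,000 × 16% = R$60,320
  R$20,100 × 29% = R$5,829
  → R$75,029
  Less low-income housing credit R$11,000 → R$64,029

Alternative floor tax:
  Adjusted income: R$545,100 + R$171,700 + R$160,600 + R$121,600 + R$155,600 = R$1,154,600
  Exemption: 25% × (R$1,154,600 − R$469,000) = R$171,400 ≥ R$106,000, so the exemption is fully phased out
  Base: R$1,154,600 − R$0 = R$1,154,600
  R$1,154,600 × 25% = R$288,650

R$288,650 > R$64,029, so the alternative floor tax is the binding amount.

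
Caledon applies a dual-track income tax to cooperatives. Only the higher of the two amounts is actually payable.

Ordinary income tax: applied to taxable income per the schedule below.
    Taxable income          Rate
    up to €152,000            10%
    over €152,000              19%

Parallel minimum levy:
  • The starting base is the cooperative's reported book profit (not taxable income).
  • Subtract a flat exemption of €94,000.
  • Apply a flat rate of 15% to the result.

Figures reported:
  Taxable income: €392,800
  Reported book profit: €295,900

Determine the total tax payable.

€60,952

Ordinary income tax:
  €152,000 × 10% = €15,200
  €240,800 × 19% = €45,752
  → €60,952

Parallel minimum levy:
  Base (reported book profit): €295,900
  Less exemption €94,000 → base €201,900
  €201,900 × 15% = €30,285

€60,952 > €30,285, so the ordinary income tax governs.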